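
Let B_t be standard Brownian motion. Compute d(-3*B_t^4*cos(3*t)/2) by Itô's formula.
d(-3*B_t^4*cos(3*t)/2) = (9*B_t^2*(B_t^2*sin(3*t) - 2*cos(3*t))/2) dt + (-6*B_t^3*cos(3*t)) dB_t

Itô's formula for f(t, x): d f(t, B_t) = (f_t + (1/2) f_xx) dt + f_x dB_t. Compute partials of f(t, x) = -3*x^4*cos(3*t)/2:
  f_t(t,x)  = 9*x^4*sin(3*t)/2
  f_x(t,x)  = -6*x^3*cos(3*t)
  f_xx(t,x) = -18*x^2*cos(3*t)
Assemble drift = f_t + (1/2) f_xx = 9*x^2*(x^2*sin(3*t) - 2*cos(3*t))/2 and diffusion = f_x = -6*x^3*cos(3*t). Substituting x = B_t:
  d(-3*B_t^4*cos(3*t)/2) = (9*B_t^2*(B_t^2*sin(3*t) - 2*cos(3*t))/2) dt + (-6*B_t^3*cos(3*t)) dB_t.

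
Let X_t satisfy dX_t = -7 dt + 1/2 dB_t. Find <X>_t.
<X>_t = t/4

For an Itô process dX_t = a(t) dt + b(t) dB_t, the quadratic variation is <X>_t = int_0^t b(s)^2 ds (the drift term does not contribute). Here b(s) = 1/2, so
  b(s)^2 = 1/4.
Integrating from 0 to t:
  <X>_t = int_0^t (1/4) ds = t/4.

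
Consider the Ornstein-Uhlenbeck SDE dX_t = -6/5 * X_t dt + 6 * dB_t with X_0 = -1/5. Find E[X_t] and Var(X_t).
E[X_t] = -exp(-6*t/5)/5; Var(X_t) = 15 - 15*exp(-12*t/5)

The OU SDE dX = -theta X dt + sigma dB admits the integrating factor exp(theta t): d(exp(theta t) X_t) = sigma exp(theta t) dB_t. Integrating from 0 to t:
  X_t = x_0 * exp(-theta t) + sigma * int_0^t exp(-theta (t-s)) dB_s.
The Itô integral has mean 0 and (by the Itô isometry) variance sigma^2 * int_0^t exp(-2 theta (t - s)) ds = sigma^2 * (1 - exp(-2 theta t)) / (2 theta).
With theta = 6/5, sigma = 6, x_0 = -1/5:
  E[X_t] = -1/5 * exp(-6/5 t) = -exp(-6*t/5)/5
  Var(X_t) = (6)^2 * (1 - exp(-2*6/5 t)) / (2 * 6/5) = 15 - 15*exp(-12*t/5).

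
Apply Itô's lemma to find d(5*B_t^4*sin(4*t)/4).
d(5*B_t^4*sin(4*t)/4) = (5*B_t^2*(B_t^2*cos(4*t) + 3*sin(4*t)/2)) dt + (5*B_t^3*sin(4*t)) dB_t

Itô's formula for f(t, x): d f(t, B_t) = (f_t + (1/2) f_xx) dt + f_x dB_t. Compute partials of f(t, x) = 5*x^4*sin(4*t)/4:
  f_t(t,x)  = 5*x^4*cos(4*t)
  f_x(t,x)  = 5*x^3*sin(4*t)
  f_xx(t,x) = 15*x^2*sin(4*t)
Assemble drift = f_t + (1/2) f_xx = 5*x^2*(x^2*cos(4*t) + 3*sin(4*t)/2) and diffusion = f_x = 5*x^3*sin(4*t). Substituting x = B_t:
  d(5*B_t^4*sin(4*t)/4) = (5*B_t^2*(B_t^2*cos(4*t) + 3*sin(4*t)/2)) dt + (5*B_t^3*sin(4*t)) dB_t.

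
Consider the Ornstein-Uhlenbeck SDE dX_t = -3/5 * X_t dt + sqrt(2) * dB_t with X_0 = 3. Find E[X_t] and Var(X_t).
E[X_t] = 3*exp(-3*t/5); Var(X_t) = 5/3 - 5*exp(-6*t/5)/3

The OU SDE dX = -theta X dt + sigma dB admits the integrating factor exp(theta t): d(exp(theta t) X_t) = sigma exp(theta t) dB_t. Integrating from 0 to t:
  X_t = x_0 * exp(-theta t) + sigma * int_0^t exp(-theta (t-s)) dB_s.
The Itô integral has mean 0 and (by the Itô isometry) variance sigma^2 * int_0^t exp(-2 theta (t - s)) ds = sigma^2 * (1 - exp(-2 theta t)) / (2 theta).
With theta = 3/5, sigma = sqrt(2), x_0 = 3:
  E[X_t] = 3 * exp(-3/5 t) = 3*exp(-3*t/5)
  Var(X_t) = (sqrt(2))^2 * (1 - exp(-2*3/5 t)) / (2 * 3/5) = 5/3 - 5*exp(-6*t/5)/3.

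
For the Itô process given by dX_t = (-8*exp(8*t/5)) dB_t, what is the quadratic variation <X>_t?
<X>_t = 20*exp(16*t/5) - 20

For an Itô process dX_t = a(t) dt + b(t) dB_t, the quadratic variation is <X>_t = int_0^t b(s)^2 ds (the drift term does not contribute). Here b(s) = -8*exp(8*s/5), so
  b(s)^2 = 64*exp(16*s/5).
Integrating from 0 to t:
  <X>_t = int_0^t (64*exp(16*s/5)) ds = 20*exp(16*t/5) - 20.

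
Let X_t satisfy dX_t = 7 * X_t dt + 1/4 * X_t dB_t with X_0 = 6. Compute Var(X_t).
Var(X_t) = 36*(exp(t/16) - 1)*exp(14*t)

For GBM dX = mu X dt + sigma X dB with X_0 = x_0, apply Itô to Y = log X: dY = (mu - sigma^2/2) dt + sigma dB, so Y_t = log(x_0) + (mu - sigma^2/2) t + sigma B_t and hence X_t = x_0 * exp((mu - sigma^2/2) t + sigma B_t).
With mu = 7, sigma = 1/4, x_0 = 6, this gives:
  X_t = 6 * exp((223/32) * t + (1/4) * B_t).
Since sigma*B_t ~ Normal(0, sigma^2 t), E[exp(sigma*B_t)] = exp(sigma^2 t / 2); so E[X_t] = x_0 * exp((mu - sigma^2/2) t) * exp(sigma^2 t / 2) = x_0 * exp(mu t) = 6*exp(7*t).
Var(X_t) = E[X_t^2] - (E[X_t])^2 = x_0^2 * exp(2 mu t) * (exp(sigma^2 t) - 1) = 36*(exp(t/16) - 1)*exp(14*t).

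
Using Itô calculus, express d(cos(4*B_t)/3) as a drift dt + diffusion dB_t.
d(cos(4*B_t)/3) = (-8*cos(4*B_t)/3) dt + (-4*sin(4*B_t)/3) dB_t

Itô's formula for f(B_t) gives d f(B_t) = f'(B_t) dB_t + (1/2) f''(B_t) dt. Compute derivatives of f(x) = cos(4*x)/3:
  f'(x)  = -4*sin(4*x)/3
  f''(x) = -16*cos(4*x)/3
Substitute x = B_t and multiply the f'' term by 1/2:
  drift     = (1/2) * (-16*cos(4*x)/3) evaluated at B_t = -8*cos(4*B_t)/3
  diffusion = (-4*sin(4*x)/3) evaluated at B_t = -4*sin(4*B_t)/3
Therefore d(cos(4*B_t)/3) = (-8*cos(4*B_t)/3) dt + (-4*sin(4*B_t)/3) dB_t.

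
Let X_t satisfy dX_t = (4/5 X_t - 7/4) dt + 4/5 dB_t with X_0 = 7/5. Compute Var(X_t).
Var(X_t) = 2*exp(8*t/5)/5 - 2/5

The variance V(t) = Var(X_t) satisfies V'(t) = 2 a V(t) + c^2 with V(0) = 0 (drift coefficient is linear in X, diffusion is constant). With a = 4/5, c = 4/5, the solution is
  V(t) = (c^2 / (2 a)) * (exp(2 a t) - 1)
       = ((4/5)^2 / (2*(4/5))) * (exp((8/5) t) - 1)
       = 2*exp(8*t/5)/5 - 2/5.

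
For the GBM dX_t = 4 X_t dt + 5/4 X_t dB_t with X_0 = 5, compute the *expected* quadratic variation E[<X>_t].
E[<X>_t] = 625*exp(153*t/16)/153 - 625/153

<X>_t = int_0^t ((5/4) * X_s)^2 ds. Taking expectation inside the integral: E[<X>_t] = (5/4)^2 * int_0^t E[X_s^2] ds. For GBM, E[X_s^2] = x_0^2 * exp((2 mu + sigma^2) s). Integrating:
  E[<X>_t] = (5/4)^2 * 5^2 * (exp((2*4 + (5/4)^2) t) - 1) / (2*4 + (5/4)^2)
           = (5/4)^2 * 5^2 * (exp((153/16) t) - 1) / (153/16) = 625*exp(153*t/16)/153 - 625/153.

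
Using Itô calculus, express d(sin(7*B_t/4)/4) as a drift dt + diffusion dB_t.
d(sin(7*B_t/4)/4) = (-49*sin(7*B_t/4)/128) dt + (7*cos(7*B_t/4)/16) dB_t

Itô's formula for f(B_t) gives d f(B_t) = f'(B_t) dB_t + (1/2) f''(B_t) dt. Compute derivatives of f(x) = sin(7*x/4)/4:
  f'(x)  = 7*cos(7*x/4)/16
  f''(x) = -49*sin(7*x/4)/64
Substitute x = B_t and multiply the f'' term by 1/2:
  drift     = (1/2) * (-49*sin(7*x/4)/64) evaluated at B_t = -49*sin(7*B_t/4)/128
  diffusion = (7*cos(7*x/4)/16) evaluated at B_t = 7*cos(7*B_t/4)/16
Therefore d(sin(7*B_t/4)/4) = (-49*sin(7*B_t/4)/128) dt + (7*cos(7*B_t/4)/16) dB_t.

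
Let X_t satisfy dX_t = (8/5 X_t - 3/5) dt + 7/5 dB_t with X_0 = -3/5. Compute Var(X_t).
Var(X_t) = 49*exp(16*t/5)/80 - 49/80

The variance V(t) = Var(X_t) satisfies V'(t) = 2 a V(t) + c^2 with V(0) = 0 (drift coefficient is linear in X, diffusion is constant). With a = 8/5, c = 7/5, the solution is
  V(t) = (c^2 / (2 a)) * (exp(2 a t) - 1)
       = ((7/5)^2 / (2*(8/5))) * (exp((16/5) t) - 1)
       = 49*exp(16*t/5)/80 - 49/80.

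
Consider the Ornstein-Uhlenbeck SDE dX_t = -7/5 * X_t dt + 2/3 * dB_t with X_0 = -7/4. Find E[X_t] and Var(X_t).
E[X_t] = -7*exp(-7*t/5)/4; Var(X_t) = 10/63 - 10*exp(-14*t/5)/63

The OU SDE dX = -theta X dt + sigma dB admits the integrating factor exp(theta t): d(exp(theta t) X_t) = sigma exp(theta t) dB_t. Integrating from 0 to t:
  X_t = x_0 * exp(-theta t) + sigma * int_0^t exp(-theta (t-s)) dB_s.
The Itô integral has mean 0 and (by the Itô isometry) variance sigma^2 * int_0^t exp(-2 theta (t - s)) ds = sigma^2 * (1 - exp(-2 theta t)) / (2 theta).
With theta = 7/5, sigma = 2/3, x_0 = -7/4:
  E[X_t] = -7/4 * exp(-7/5 t) = -7*exp(-7*t/5)/4
  Var(X_t) = (2/3)^2 * (1 - exp(-2*7/5 t)) / (2 * 7/5) = 10/63 - 10*exp(-14*t/5)/63.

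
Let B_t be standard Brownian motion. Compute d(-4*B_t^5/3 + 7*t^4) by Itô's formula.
d(-4*B_t^5/3 + 7*t^4) = (-40*B_t^3/3 + 28*t^3) dt + (-20*B_t^4/3) dB_t

Itô's formula for f(t, x): d f(t, B_t) = (f_t + (1/2) f_xx) dt + f_x dB_t. Compute partials of f(t, x) = 7*t^4 - 4*x^5/3:
  f_t(t,x)  = 28*t^3
  f_x(t,x)  = -20*x^4/3
  f_xx(t,x) = -80*x^3/3
Assemble drift = f_t + (1/2) f_xx = 28*t^3 - 40*x^3/3 and diffusion = f_x = -20*x^4/3. Substituting x = B_t:
  d(-4*B_t^5/3 + 7*t^4) = (-40*B_t^3/3 + 28*t^3) dt + (-20*B_t^4/3) dB_t.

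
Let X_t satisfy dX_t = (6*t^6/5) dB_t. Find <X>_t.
<X>_t = 36*t^13/325

For an Itô process dX_t = a(t) dt + b(t) dB_t, the quadratic variation is <X>_t = int_0^t b(s)^2 ds (the drift term does not contribute). Here b(s) = 6*s^6/5, so
  b(s)^2 = 36*s^12/25.
Integrating from 0 to t:
  <X>_t = int_0^t (36*s^12/25) ds = 36*t^13/325.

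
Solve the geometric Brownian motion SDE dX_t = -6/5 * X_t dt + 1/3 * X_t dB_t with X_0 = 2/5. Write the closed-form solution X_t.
X_t = 2/5 * exp((-113/90) * t + (1/3) * B_t)

For GBM dX = mu X dt + sigma X dB with X_0 = x_0, apply Itô to Y = log X: dY = (mu - sigma^2/2) dt + sigma dB, so Y_t = log(x_0) + (mu - sigma^2/2) t + sigma B_t and hence X_t = x_0 * exp((mu - sigma^2/2) t + sigma B_t).
With mu = -6/5, sigma = 1/3, x_0 = 2/5, this gives:
  X_t = 2/5 * exp((-113/90) * t + (1/3) * B_t).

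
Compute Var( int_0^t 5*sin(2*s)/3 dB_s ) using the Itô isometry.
Var = 25*t/18 - 25*sin(4*t)/72

The Itô integral of a deterministic integrand f(s) has mean 0 because each increment f(s) * (B_{s+ds} - B_s) has mean 0. By the Itô isometry:
  Var( int_0^t f(s) dB_s ) = E[ (int_0^t f(s) dB_s)^2 ] = int_0^t f(s)^2 ds.
Here f(s) = 5*sin(2*s)/3, so f(s)^2 = 25*sin(2*s)^2/9. Integrate:
  int_0^t (25*sin(2*s)^2/9) ds = 25*t/18 - 25*sin(4*t)/72.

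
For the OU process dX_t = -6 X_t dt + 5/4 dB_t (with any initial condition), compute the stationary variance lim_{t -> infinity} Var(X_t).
lim Var(X_t) = 25/192

The OU SDE dX = -theta X dt + sigma dB admits the integrating factor exp(theta t): d(exp(theta t) X_t) = sigma exp(theta t) dB_t. Integrating from 0 to t gives X_t = x_0 * exp(-theta t) + sigma * int_0^t exp(-theta (t-s)) dB_s for any initial x_0. The Itô integral has variance (by the Itô isometry) sigma^2 * int_0^t exp(-2 theta (t - s)) ds = sigma^2 * (1 - exp(-2 theta t)) / (2 theta), independent of x_0.
With theta = 6, sigma = 5/4:
  Var(X_t) = (5/4)^2 * (1 - exp(-2*6 t)) / (2 * 6) = 25/192 - 25*exp(-12*t)/192.
As t -> infinity, exp(-2*6 t) -> 0, so the stationary variance is sigma^2 / (2 theta) = 25/192.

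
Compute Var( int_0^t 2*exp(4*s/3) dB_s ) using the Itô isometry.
Var = 3*exp(8*t/3)/2 - 3/2

The Itô integral of a deterministic integrand f(s) has mean 0 because each increment f(s) * (B_{s+ds} - B_s) has mean 0. By the Itô isometry:
  Var( int_0^t f(s) dB_s ) = E[ (int_0^t f(s) dB_s)^2 ] = int_0^t f(s)^2 ds.
Here f(s) = 2*exp(4*s/3), so f(s)^2 = 4*exp(8*s/3). Integrate:
  int_0^t (4*exp(8*s/3)) ds = 3*exp(8*t/3)/2 - 3/2.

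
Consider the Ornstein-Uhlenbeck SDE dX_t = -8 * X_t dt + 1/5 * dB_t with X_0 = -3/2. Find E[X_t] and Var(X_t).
E[X_t] = -3*exp(-8*t)/2; Var(X_t) = 1/400 - exp(-16*t)/400

The OU SDE dX = -theta X dt + sigma dB admits the integrating factor exp(theta t): d(exp(theta t) X_t) = sigma exp(theta t) dB_t. Integrating from 0 to t:
  X_t = x_0 * exp(-theta t) + sigma * int_0^t exp(-theta (t-s)) dB_s.
The Itô integral has mean 0 and (by the Itô isometry) variance sigma^2 * int_0^t exp(-2 theta (t - s)) ds = sigma^2 * (1 - exp(-2 theta t)) / (2 theta).
With theta = 8, sigma = 1/5, x_0 = -3/2:
  E[X_t] = -3/2 * exp(-8 t) = -3*exp(-8*t)/2
  Var(X_t) = (1/5)^2 * (1 - exp(-2*8 t)) / (2 * 8) = 1/400 - exp(-16*t)/400.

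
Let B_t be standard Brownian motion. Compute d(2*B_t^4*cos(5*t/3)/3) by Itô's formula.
d(2*B_t^4*cos(5*t/3)/3) = (B_t^2*(-10*B_t^2*sin(5*t/3)/9 + 4*cos(5*t/3))) dt + (8*B_t^3*cos(5*t/3)/3) dB_t

Itô's formula for f(t, x): d f(t, B_t) = (f_t + (1/2) f_xx) dt + f_x dB_t. Compute partials of f(t, x) = 2*x^4*cos(5*t/3)/3:
  f_t(t,x)  = -10*x^4*sin(5*t/3)/9
  f_x(t,x)  = 8*x^3*cos(5*t/3)/3
  f_xx(t,x) = 8*x^2*cos(5*t/3)
Assemble drift = f_t + (1/2) f_xx = x^2*(-10*x^2*sin(5*t/3)/9 + 4*cos(5*t/3)) and diffusion = f_x = 8*x^3*cos(5*t/3)/3. Substituting x = B_t:
  d(2*B_t^4*cos(5*t/3)/3) = (B_t^2*(-10*B_t^2*sin(5*t/3)/9 + 4*cos(5*t/3))) dt + (8*B_t^3*cos(5*t/3)/3) dB_t.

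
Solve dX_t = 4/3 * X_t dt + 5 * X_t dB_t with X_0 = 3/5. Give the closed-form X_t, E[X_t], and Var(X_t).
X_t = 3/5 * exp((-67/6) t + (5) B_t); E[X_t] = 3*exp(4*t/3)/5; Var(X_t) = 9*(exp(25*t) - 1)*exp(8*t/3)/25

For GBM dX = mu X dt + sigma X dB with X_0 = x_0, apply Itô to Y = log X: dY = (mu - sigma^2/2) dt + sigma dB, so Y_t = log(x_0) + (mu - sigma^2/2) t + sigma B_t and hence X_t = x_0 * exp((mu - sigma^2/2) t + sigma B_t).
With mu = 4/3, sigma = 5, x_0 = 3/5, this gives:
  X_t = 3/5 * exp((-67/6) * t + (5) * B_t).
Since sigma*B_t ~ Normal(0, sigma^2 t), E[exp(sigma*B_t)] = exp(sigma^2 t / 2); so E[X_t] = x_0 * exp((mu - sigma^2/2) t) * exp(sigma^2 t / 2) = x_0 * exp(mu t) = 3*exp(4*t/3)/5.
Var(X_t) = E[X_t^2] - (E[X_t])^2 = x_0^2 * exp(2 mu t) * (exp(sigma^2 t) - 1) = 9*(exp(25*t) - 1)*exp(8*t/3)/25.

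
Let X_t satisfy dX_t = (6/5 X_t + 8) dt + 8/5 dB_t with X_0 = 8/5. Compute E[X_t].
E[X_t] = 124*exp(6*t/5)/15 - 20/3

Taking expectations and using E[dB_t] = 0, the mean m(t) = E[X_t] satisfies the ODE m'(t) = a m(t) + b with m(0) = x_0. With a = 6/5, b = 8, x_0 = 8/5, the solution is
  m(t) = x_0 * exp(a t) + (b/a) * (exp(a t) - 1)
       = (8/5) * exp((6/5) t) + (8/(6/5)) * (exp((6/5) t) - 1)
       = 124*exp(6*t/5)/15 - 20/3.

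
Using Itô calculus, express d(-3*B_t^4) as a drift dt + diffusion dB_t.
d(-3*B_t^4) = (-18*B_t^2) dt + (-12*B_t^3) dB_t

Itô's formula for f(B_t) gives d f(B_t) = f'(B_t) dB_t + (1/2) f''(B_t) dt. Compute derivatives of f(x) = -3*x^4:
  f'(x)  = -12*x^3
  f''(x) = -36*x^2
Substitute x = B_t and multiply the f'' term by 1/2:
  drift     = (1/2) * (-36*x^2) evaluated at B_t = -18*B_t^2
  diffusion = (-12*x^3) evaluated at B_t = -12*B_t^3
Therefore d(-3*B_t^4) = (-18*B_t^2) dt + (-12*B_t^3) dB_t.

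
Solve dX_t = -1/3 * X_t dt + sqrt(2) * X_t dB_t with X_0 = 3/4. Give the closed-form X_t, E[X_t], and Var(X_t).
X_t = 3/4 * exp((-4/3) t + (sqrt(2)) B_t); E[X_t] = 3*exp(-t/3)/4; Var(X_t) = (9*exp(2*t) - 9)*exp(-2*t/3)/16

For GBM dX = mu X dt + sigma X dB with X_0 = x_0, apply Itô to Y = log X: dY = (mu - sigma^2/2) dt + sigma dB, so Y_t = log(x_0) + (mu - sigma^2/2) t + sigma B_t and hence X_t = x_0 * exp((mu - sigma^2/2) t + sigma B_t).
With mu = -1/3, sigma = sqrt(2), x_0 = 3/4, this gives:
  X_t = 3/4 * exp((-4/3) * t + (sqrt(2)) * B_t).
Since sigma*B_t ~ Normal(0, sigma^2 t), E[exp(sigma*B_t)] = exp(sigma^2 t / 2); so E[X_t] = x_0 * exp((mu - sigma^2/2) t) * exp(sigma^2 t / 2) = x_0 * exp(mu t) = 3*exp(-t/3)/4.
Var(X_t) = E[X_t^2] - (E[X_t])^2 = x_0^2 * exp(2 mu t) * (exp(sigma^2 t) - 1) = (9*exp(2*t) - 9)*exp(-2*t/3)/16.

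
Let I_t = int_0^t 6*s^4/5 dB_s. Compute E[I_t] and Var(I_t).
E[I_t] = 0; Var(I_t) = 4*t^9/25

The Itô integral of a deterministic integrand f(s) has mean 0 because each increment f(s) * (B_{s+ds} - B_s) has mean 0. By the Itô isometry:
  Var( int_0^t f(s) dB_s ) = E[ (int_0^t f(s) dB_s)^2 ] = int_0^t f(s)^2 ds.
Here f(s) = 6*s^4/5, so f(s)^2 = 36*s^8/25. Integrate:
  int_0^t (36*s^8/25) ds = 4*t^9/25.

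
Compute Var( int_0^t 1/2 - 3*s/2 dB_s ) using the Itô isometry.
Var = t*(3*t^2 - 3*t + 1)/4

The Itô integral of a deterministic integrand f(s) has mean 0 because each increment f(s) * (B_{s+ds} - B_s) has mean 0. By the Itô isometry:
  Var( int_0^t f(s) dB_s ) = E[ (int_0^t f(s) dB_s)^2 ] = int_0^t f(s)^2 ds.
Here f(s) = 1/2 - 3*s/2, so f(s)^2 = (3*s - 1)^2/4. Integrate:
  int_0^t ((3*s - 1)^2/4) ds = t*(3*t^2 - 3*t + 1)/4.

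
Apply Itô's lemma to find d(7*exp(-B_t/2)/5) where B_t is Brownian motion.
d(7*exp(-B_t/2)/5) = (7*exp(-B_t/2)/40) dt + (-7*exp(-B_t/2)/10) dB_t

Itô's formula for f(B_t) gives d f(B_t) = f'(B_t) dB_t + (1/2) f''(B_t) dt. Compute derivatives of f(x) = 7*exp(-x/2)/5:
  f'(x)  = -7*exp(-x/2)/10
  f''(x) = 7*exp(-x/2)/20
Substitute x = B_t and multiply the f'' term by 1/2:
  drift     = (1/2) * (7*exp(-x/2)/20) evaluated at B_t = 7*exp(-B_t/2)/40
  diffusion = (-7*exp(-x/2)/10) evaluated at B_t = -7*exp(-B_t/2)/10
Therefore d(7*exp(-B_t/2)/5) = (7*exp(-B_t/2)/40) dt + (-7*exp(-B_t/2)/10) dB_t.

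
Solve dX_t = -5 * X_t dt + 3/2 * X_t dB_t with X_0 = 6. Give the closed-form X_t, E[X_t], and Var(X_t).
X_t = 6 * exp((-49/8) t + (3/2) B_t); E[X_t] = 6*exp(-5*t); Var(X_t) = (36*exp(9*t/4) - 36)*exp(-10*t)

For GBM dX = mu X dt + sigma X dB with X_0 = x_0, apply Itô to Y = log X: dY = (mu - sigma^2/2) dt + sigma dB, so Y_t = log(x_0) + (mu - sigma^2/2) t + sigma B_t and hence X_t = x_0 * exp((mu - sigma^2/2) t + sigma B_t).
With mu = -5, sigma = 3/2, x_0 = 6, this gives:
  X_t = 6 * exp((-49/8) * t + (3/2) * B_t).
Since sigma*B_t ~ Normal(0, sigma^2 t), E[exp(sigma*B_t)] = exp(sigma^2 t / 2); so E[X_t] = x_0 * exp((mu - sigma^2/2) t) * exp(sigma^2 t / 2) = x_0 * exp(mu t) = 6*exp(-5*t).
Var(X_t) = E[X_t^2] - (E[X_t])^2 = x_0^2 * exp(2 mu t) * (exp(sigma^2 t) - 1) = (36*exp(9*t/4) - 36)*exp(-10*t).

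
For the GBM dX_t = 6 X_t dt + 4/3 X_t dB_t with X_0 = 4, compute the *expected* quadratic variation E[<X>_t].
E[<X>_t] = 64*exp(124*t/9)/31 - 64/31

<X>_t = int_0^t ((4/3) * X_s)^2 ds. Taking expectation inside the integral: E[<X>_t] = (4/3)^2 * int_0^t E[X_s^2] ds. For GBM, E[X_s^2] = x_0^2 * exp((2 mu + sigma^2) s). Integrating:
  E[<X>_t] = (4/3)^2 * 4^2 * (exp((2*6 + (4/3)^2) t) - 1) / (2*6 + (4/3)^2)
           = (4/3)^2 * 4^2 * (exp((124/9) t) - 1) / (124/9) = 64*exp(124*t/9)/31 - 64/31.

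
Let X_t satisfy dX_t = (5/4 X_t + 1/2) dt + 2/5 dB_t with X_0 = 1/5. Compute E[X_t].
E[X_t] = 3*exp(5*t/4)/5 - 2/5

Taking expectations and using E[dB_t] = 0, the mean m(t) = E[X_t] satisfies the ODE m'(t) = a m(t) + b with m(0) = x_0. With a = 5/4, b = 1/2, x_0 = 1/5, the solution is
  m(t) = x_0 * exp(a t) + (b/a) * (exp(a t) - 1)
       = (1/5) * exp((5/4) t) + ((1/2)/(5/4)) * (exp((5/4) t) - 1)
       = 3*exp(5*t/4)/5 - 2/5.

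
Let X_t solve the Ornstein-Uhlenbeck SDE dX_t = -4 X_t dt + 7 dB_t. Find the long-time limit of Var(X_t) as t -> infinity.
lim Var(X_t) = 49/8

The OU SDE dX = -theta X dt + sigma dB admits the integrating factor exp(theta t): d(exp(theta t) X_t) = sigma exp(theta t) dB_t. Integrating from 0 to t gives X_t = x_0 * exp(-theta t) + sigma * int_0^t exp(-theta (t-s)) dB_s for any initial x_0. The Itô integral has variance (by the Itô isometry) sigma^2 * int_0^t exp(-2 theta (t - s)) ds = sigma^2 * (1 - exp(-2 theta t)) / (2 theta), independent of x_0.
With theta = 4, sigma = 7:
  Var(X_t) = (7)^2 * (1 - exp(-2*4 t)) / (2 * 4) = 49/8 - 49*exp(-8*t)/8.
As t -> infinity, exp(-2*4 t) -> 0, so the stationary variance is sigma^2 / (2 theta) = 49/8.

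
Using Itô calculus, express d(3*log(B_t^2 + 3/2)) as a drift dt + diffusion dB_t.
d(3*log(B_t^2 + 3/2)) = (6*(3 - 2*B_t^2)/(2*B_t^2 + 3)^2) dt + (12*B_t/(2*B_t^2 + 3)) dB_t

Itô's formula for f(B_t) gives d f(B_t) = f'(B_t) dB_t + (1/2) f''(B_t) dt. Compute derivatives of f(x) = 3*log(x^2 + 3/2):
  f'(x)  = 12*x/(2*x^2 + 3)
  f''(x) = 12*(3 - 2*x^2)/(2*x^2 + 3)^2
Substitute x = B_t and multiply the f'' term by 1/2:
  drift     = (1/2) * (12*(3 - 2*x^2)/(2*x^2 + 3)^2) evaluated at B_t = 6*(3 - 2*B_t^2)/(2*B_t^2 + 3)^2
  diffusion = (12*x/(2*x^2 + 3)) evaluated at B_t = 12*B_t/(2*B_t^2 + 3)
Therefore d(3*log(B_t^2 + 3/2)) = (6*(3 - 2*B_t^2)/(2*B_t^2 + 3)^2) dt + (12*B_t/(2*B_t^2 + 3)) dB_t.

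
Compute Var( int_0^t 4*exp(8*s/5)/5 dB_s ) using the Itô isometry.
Var = exp(16*t/5)/5 - 1/5

The Itô integral of a deterministic integrand f(s) has mean 0 because each increment f(s) * (B_{s+ds} - B_s) has mean 0. By the Itô isometry:
  Var( int_0^t f(s) dB_s ) = E[ (int_0^t f(s) dB_s)^2 ] = int_0^t f(s)^2 ds.
Here f(s) = 4*exp(8*s/5)/5, so f(s)^2 = 16*exp(16*s/5)/25. Integrate:
  int_0^t (16*exp(16*s/5)/25) ds = exp(16*t/5)/5 - 1/5.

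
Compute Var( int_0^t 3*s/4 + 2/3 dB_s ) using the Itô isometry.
Var = t*(27*t^2 + 72*t + 64)/144

The Itô integral of a deterministic integrand f(s) has mean 0 because each increment f(s) * (B_{s+ds} - B_s) has mean 0. By the Itô isometry:
  Var( int_0^t f(s) dB_s ) = E[ (int_0^t f(s) dB_s)^2 ] = int_0^t f(s)^2 ds.
Here f(s) = 3*s/4 + 2/3, so f(s)^2 = (9*s + 8)^2/144. Integrate:
  int_0^t ((9*s + 8)^2/144) ds = t*(27*t^2 + 72*t + 64)/144.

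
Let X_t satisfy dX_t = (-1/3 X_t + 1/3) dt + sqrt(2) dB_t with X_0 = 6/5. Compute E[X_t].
E[X_t] = 1 + exp(-t/3)/5

Taking expectations and using E[dB_t] = 0, the mean m(t) = E[X_t] satisfies the ODE m'(t) = a m(t) + b with m(0) = x_0. With a = -1/3, b = 1/3, x_0 = 6/5, the solution is
  m(t) = x_0 * exp(a t) + (b/a) * (exp(a t) - 1)
       = (6/5) * exp((-1/3) t) + ((1/3)/(-1/3)) * (exp((-1/3) t) - 1)
       = 1 + exp(-t/3)/5.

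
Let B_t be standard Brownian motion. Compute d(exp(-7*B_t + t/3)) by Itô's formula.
d(exp(-7*B_t + t/3)) = (149*exp(-7*B_t + t/3)/6) dt + (-7*exp(-7*B_t + t/3)) dB_t

Itô's formula for f(t, x): d f(t, B_t) = (f_t + (1/2) f_xx) dt + f_x dB_t. Compute partials of f(t, x) = exp(t/3 - 7*x):
  f_t(t,x)  = exp(t/3 - 7*x)/3
  f_x(t,x)  = -7*exp(t/3 - 7*x)
  f_xx(t,x) = 49*exp(t/3 - 7*x)
Assemble drift = f_t + (1/2) f_xx = 149*exp(t/3 - 7*x)/6 and diffusion = f_x = -7*exp(t/3 - 7*x). Substituting x = B_t:
  d(exp(-7*B_t + t/3)) = (149*exp(-7*B_t + t/3)/6) dt + (-7*exp(-7*B_t + t/3)) dB_t.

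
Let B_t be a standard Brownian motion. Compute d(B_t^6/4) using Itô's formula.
d(B_t^6/4) = (15*B_t^4/4) dt + (3*B_t^5/2) dB_t

Itô's formula for f(B_t) gives d f(B_t) = f'(B_t) dB_t + (1/2) f''(B_t) dt. Compute derivatives of f(x) = x^6/4:
  f'(x)  = 3*x^5/2
  f''(x) = 15*x^4/2
Substitute x = B_t and multiply the f'' term by 1/2:
  drift     = (1/2) * (15*x^4/2) evaluated at B_t = 15*B_t^4/4
  diffusion = (3*x^5/2) evaluated at B_t = 3*B_t^5/2
Therefore d(B_t^6/4) = (15*B_t^4/4) dt + (3*B_t^5/2) dB_t.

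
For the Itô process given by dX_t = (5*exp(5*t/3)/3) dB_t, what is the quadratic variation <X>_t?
<X>_t = 5*exp(10*t/3)/6 - 5/6

For an Itô process dX_t = a(t) dt + b(t) dB_t, the quadratic variation is <X>_t = int_0^t b(s)^2 ds (the drift term does not contribute). Here b(s) = 5*exp(5*s/3)/3, so
  b(s)^2 = 25*exp(10*s/3)/9.
Integrating from 0 to t:
  <X>_t = int_0^t (25*exp(10*s/3)/9) ds = 5*exp(10*t/3)/6 - 5/6.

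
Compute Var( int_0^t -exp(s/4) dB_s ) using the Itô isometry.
Var = 2*exp(t/2) - 2

The Itô integral of a deterministic integrand f(s) has mean 0 because each increment f(s) * (B_{s+ds} - B_s) has mean 0. By the Itô isometry:
  Var( int_0^t f(s) dB_s ) = E[ (int_0^t f(s) dB_s)^2 ] = int_0^t f(s)^2 ds.
Here f(s) = -exp(s/4), so f(s)^2 = exp(s/2). Integrate:
  int_0^t (exp(s/2)) ds = 2*exp(t/2) - 2.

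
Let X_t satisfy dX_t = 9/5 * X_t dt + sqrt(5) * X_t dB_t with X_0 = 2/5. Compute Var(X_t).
Var(X_t) = 4*(exp(5*t) - 1)*exp(18*t/5)/25

For GBM dX = mu X dt + sigma X dB with X_0 = x_0, apply Itô to Y = log X: dY = (mu - sigma^2/2) dt + sigma dB, so Y_t = log(x_0) + (mu - sigma^2/2) t + sigma B_t and hence X_t = x_0 * exp((mu - sigma^2/2) t + sigma B_t).
With mu = 9/5, sigma = sqrt(5), x_0 = 2/5, this gives:
  X_t = 2/5 * exp((-7/10) * t + (sqrt(5)) * B_t).
Since sigma*B_t ~ Normal(0, sigma^2 t), E[exp(sigma*B_t)] = exp(sigma^2 t / 2); so E[X_t] = x_0 * exp((mu - sigma^2/2) t) * exp(sigma^2 t / 2) = x_0 * exp(mu t) = 2*exp(9*t/5)/5.
Var(X_t) = E[X_t^2] - (E[X_t])^2 = x_0^2 * exp(2 mu t) * (exp(sigma^2 t) - 1) = 4*(exp(5*t) - 1)*exp(18*t/5)/25.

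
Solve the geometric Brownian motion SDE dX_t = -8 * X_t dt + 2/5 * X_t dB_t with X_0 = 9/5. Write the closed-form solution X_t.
X_t = 9/5 * exp((-202/25) * t + (2/5) * B_t)

For GBM dX = mu X dt + sigma X dB with X_0 = x_0, apply Itô to Y = log X: dY = (mu - sigma^2/2) dt + sigma dB, so Y_t = log(x_0) + (mu - sigma^2/2) t + sigma B_t and hence X_t = x_0 * exp((mu - sigma^2/2) t + sigma B_t).
With mu = -8, sigma = 2/5, x_0 = 9/5, this gives:
  X_t = 9/5 * exp((-202/25) * t + (2/5) * B_t).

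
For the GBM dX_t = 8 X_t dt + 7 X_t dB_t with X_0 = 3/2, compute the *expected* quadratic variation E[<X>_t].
E[<X>_t] = 441*exp(65*t)/260 - 441/260

<X>_t = int_0^t (7 * X_s)^2 ds. Taking expectation inside the integral: E[<X>_t] = 7^2 * int_0^t E[X_s^2] ds. For GBM, E[X_s^2] = x_0^2 * exp((2 mu + sigma^2) s). Integrating:
  E[<X>_t] = 7^2 * (3/2)^2 * (exp((2*8 + 7^2) t) - 1) / (2*8 + 7^2)
           = 7^2 * (3/2)^2 * (exp(65 t) - 1) / 65 = 441*exp(65*t)/260 - 441/260.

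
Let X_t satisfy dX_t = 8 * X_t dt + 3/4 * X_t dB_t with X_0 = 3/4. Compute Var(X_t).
Var(X_t) = 9*(exp(9*t/16) - 1)*exp(16*t)/16

For GBM dX = mu X dt + sigma X dB with X_0 = x_0, apply Itô to Y = log X: dY = (mu - sigma^2/2) dt + sigma dB, so Y_t = log(x_0) + (mu - sigma^2/2) t + sigma B_t and hence X_t = x_0 * exp((mu - sigma^2/2) t + sigma B_t).
With mu = 8, sigma = 3/4, x_0 = 3/4, this gives:
  X_t = 3/4 * exp((247/32) * t + (3/4) * B_t).
Since sigma*B_t ~ Normal(0, sigma^2 t), E[exp(sigma*B_t)] = exp(sigma^2 t / 2); so E[X_t] = x_0 * exp((mu - sigma^2/2) t) * exp(sigma^2 t / 2) = x_0 * exp(mu t) = 3*exp(8*t)/4.
Var(X_t) = E[X_t^2] - (E[X_t])^2 = x_0^2 * exp(2 mu t) * (exp(sigma^2 t) - 1) = 9*(exp(9*t/16) - 1)*exp(16*t)/16.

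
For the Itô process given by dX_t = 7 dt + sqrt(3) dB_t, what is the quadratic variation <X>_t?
<X>_t = 3*t

For an Itô process dX_t = a(t) dt + b(t) dB_t, the quadratic variation is <X>_t = int_0^t b(s)^2 ds (the drift term does not contribute). Here b(s) = sqrt(3), so
  b(s)^2 = 3.
Integrating from 0 to t:
  <X>_t = int_0^t (3) ds = 3*t.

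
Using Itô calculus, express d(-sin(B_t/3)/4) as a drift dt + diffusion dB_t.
d(-sin(B_t/3)/4) = (sin(B_t/3)/72) dt + (-cos(B_t/3)/12) dB_t

Itô's formula for f(B_t) gives d f(B_t) = f'(B_t) dB_t + (1/2) f''(B_t) dt. Compute derivatives of f(x) = -sin(x/3)/4:
  f'(x)  = -cos(x/3)/12
  f''(x) = sin(x/3)/36
Substitute x = B_t and multiply the f'' term by 1/2:
  drift     = (1/2) * (sin(x/3)/36) evaluated at B_t = sin(B_t/3)/72
  diffusion = (-cos(x/3)/12) evaluated at B_t = -cos(B_t/3)/12
Therefore d(-sin(B_t/3)/4) = (sin(B_t/3)/72) dt + (-cos(B_t/3)/12) dB_t.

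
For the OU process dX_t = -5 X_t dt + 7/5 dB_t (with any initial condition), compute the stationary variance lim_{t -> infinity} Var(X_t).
lim Var(X_t) = 49/250

The OU SDE dX = -theta X dt + sigma dB admits the integrating factor exp(theta t): d(exp(theta t) X_t) = sigma exp(theta t) dB_t. Integrating from 0 to t gives X_t = x_0 * exp(-theta t) + sigma * int_0^t exp(-theta (t-s)) dB_s for any initial x_0. The Itô integral has variance (by the Itô isometry) sigma^2 * int_0^t exp(-2 theta (t - s)) ds = sigma^2 * (1 - exp(-2 theta t)) / (2 theta), independent of x_0.
With theta = 5, sigma = 7/5:
  Var(X_t) = (7/5)^2 * (1 - exp(-2*5 t)) / (2 * 5) = 49/250 - 49*exp(-10*t)/250.
As t -> infinity, exp(-2*5 t) -> 0, so the stationary variance is sigma^2 / (2 theta) = 49/250.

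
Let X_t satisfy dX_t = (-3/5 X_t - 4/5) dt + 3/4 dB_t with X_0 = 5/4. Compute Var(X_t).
Var(X_t) = 15/32 - 15*exp(-6*t/5)/32

The variance V(t) = Var(X_t) satisfies V'(t) = 2 a V(t) + c^2 with V(0) = 0 (drift coefficient is linear in X, diffusion is constant). With a = -3/5, c = 3/4, the solution is
  V(t) = (c^2 / (2 a)) * (exp(2 a t) - 1)
       = ((3/4)^2 / (2*(-3/5))) * (exp((-6/5) t) - 1)
       = 15/32 - 15*exp(-6*t/5)/32.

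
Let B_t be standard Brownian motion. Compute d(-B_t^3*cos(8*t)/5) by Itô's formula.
d(-B_t^3*cos(8*t)/5) = (B_t*(8*B_t^2*sin(8*t) - 3*cos(8*t))/5) dt + (-3*B_t^2*cos(8*t)/5) dB_t

Itô's formula for f(t, x): d f(t, B_t) = (f_t + (1/2) f_xx) dt + f_x dB_t. Compute partials of f(t, x) = -x^3*cos(8*t)/5:
  f_t(t,x)  = 8*x^3*sin(8*t)/5
  f_x(t,x)  = -3*x^2*cos(8*t)/5
  f_xx(t,x) = -6*x*cos(8*t)/5
Assemble drift = f_t + (1/2) f_xx = x*(8*x^2*sin(8*t) - 3*cos(8*t))/5 and diffusion = f_x = -3*x^2*cos(8*t)/5. Substituting x = B_t:
  d(-B_t^3*cos(8*t)/5) = (B_t*(8*B_t^2*sin(8*t) - 3*cos(8*t))/5) dt + (-3*B_t^2*cos(8*t)/5) dB_t.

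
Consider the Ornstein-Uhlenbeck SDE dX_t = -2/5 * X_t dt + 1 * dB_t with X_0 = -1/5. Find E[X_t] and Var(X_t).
E[X_t] = -exp(-2*t/5)/5; Var(X_t) = 5/4 - 5*exp(-4*t/5)/4

The OU SDE dX = -theta X dt + sigma dB admits the integrating factor exp(theta t): d(exp(theta t) X_t) = sigma exp(theta t) dB_t. Integrating from 0 to t:
  X_t = x_0 * exp(-theta t) + sigma * int_0^t exp(-theta (t-s)) dB_s.
The Itô integral has mean 0 and (by the Itô isometry) variance sigma^2 * int_0^t exp(-2 theta (t - s)) ds = sigma^2 * (1 - exp(-2 theta t)) / (2 theta).
With theta = 2/5, sigma = 1, x_0 = -1/5:
  E[X_t] = -1/5 * exp(-2/5 t) = -exp(-2*t/5)/5
  Var(X_t) = (1)^2 * (1 - exp(-2*2/5 t)) / (2 * 2/5) = 5/4 - 5*exp(-4*t/5)/4.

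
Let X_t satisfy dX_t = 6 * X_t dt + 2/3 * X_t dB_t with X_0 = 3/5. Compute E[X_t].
E[X_t] = 3*exp(6*t)/5

For GBM dX = mu X dt + sigma X dB with X_0 = x_0, apply Itô to Y = log X: dY = (mu - sigma^2/2) dt + sigma dB, so Y_t = log(x_0) + (mu - sigma^2/2) t + sigma B_t and hence X_t = x_0 * exp((mu - sigma^2/2) t + sigma B_t).
With mu = 6, sigma = 2/3, x_0 = 3/5, this gives:
  X_t = 3/5 * exp((52/9) * t + (2/3) * B_t).
Since sigma*B_t ~ Normal(0, sigma^2 t), E[exp(sigma*B_t)] = exp(sigma^2 t / 2); so E[X_t] = x_0 * exp((mu - sigma^2/2) t) * exp(sigma^2 t / 2) = x_0 * exp(mu t) = 3*exp(6*t)/5.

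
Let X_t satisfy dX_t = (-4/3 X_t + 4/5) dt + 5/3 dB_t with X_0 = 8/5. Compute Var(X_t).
Var(X_t) = 25/24 - 25*exp(-8*t/3)/24

The variance V(t) = Var(X_t) satisfies V'(t) = 2 a V(t) + c^2 with V(0) = 0 (drift coefficient is linear in X, diffusion is constant). With a = -4/3, c = 5/3, the solution is
  V(t) = (c^2 / (2 a)) * (exp(2 a t) - 1)
       = ((5/3)^2 / (2*(-4/3))) * (exp((-8/3) t) - 1)
       = 25/24 - 25*exp(-8*t/3)/24.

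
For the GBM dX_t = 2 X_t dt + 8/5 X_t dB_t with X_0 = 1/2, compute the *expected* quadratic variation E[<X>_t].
E[<X>_t] = 4*exp(164*t/25)/41 - 4/41

<X>_t = int_0^t ((8/5) * X_s)^2 ds. Taking expectation inside the integral: E[<X>_t] = (8/5)^2 * int_0^t E[X_s^2] ds. For GBM, E[X_s^2] = x_0^2 * exp((2 mu + sigma^2) s). Integrating:
  E[<X>_t] = (8/5)^2 * (1/2)^2 * (exp((2*2 + (8/5)^2) t) - 1) / (2*2 + (8/5)^2)
           = (8/5)^2 * (1/2)^2 * (exp((164/25) t) - 1) / (164/25) = 4*exp(164*t/25)/41 - 4/41.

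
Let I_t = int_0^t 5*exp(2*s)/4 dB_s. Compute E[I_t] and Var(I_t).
E[I_t] = 0; Var(I_t) = 25*exp(4*t)/64 - 25/64

The Itô integral of a deterministic integrand f(s) has mean 0 because each increment f(s) * (B_{s+ds} - B_s) has mean 0. By the Itô isometry:
  Var( int_0^t f(s) dB_s ) = E[ (int_0^t f(s) dB_s)^2 ] = int_0^t f(s)^2 ds.
Here f(s) = 5*exp(2*s)/4, so f(s)^2 = 25*exp(4*s)/16. Integrate:
  int_0^t (25*exp(4*s)/16) ds = 25*exp(4*t)/64 - 25/64.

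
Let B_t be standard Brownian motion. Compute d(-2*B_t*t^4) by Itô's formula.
d(-2*B_t*t^4) = (-8*B_t*t^3) dt + (-2*t^4) dB_t

Itô's formula for f(t, x): d f(t, B_t) = (f_t + (1/2) f_xx) dt + f_x dB_t. Compute partials of f(t, x) = -2*t^4*x:
  f_t(t,x)  = -8*t^3*x
  f_x(t,x)  = -2*t^4
  f_xx(t,x) = 0
Assemble drift = f_t + (1/2) f_xx = -8*t^3*x and diffusion = f_x = -2*t^4. Substituting x = B_t:
  d(-2*B_t*t^4) = (-8*B_t*t^3) dt + (-2*t^4) dB_t.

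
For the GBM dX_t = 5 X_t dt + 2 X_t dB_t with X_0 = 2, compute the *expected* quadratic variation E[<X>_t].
E[<X>_t] = 8*exp(14*t)/7 - 8/7

<X>_t = int_0^t (2 * X_s)^2 ds. Taking expectation inside the integral: E[<X>_t] = 2^2 * int_0^t E[X_s^2] ds. For GBM, E[X_s^2] = x_0^2 * exp((2 mu + sigma^2) s). Integrating:
  E[<X>_t] = 2^2 * 2^2 * (exp((2*5 + 2^2) t) - 1) / (2*5 + 2^2)
           = 2^2 * 2^2 * (exp(14 t) - 1) / 14 = 8*exp(14*t)/7 - 8/7.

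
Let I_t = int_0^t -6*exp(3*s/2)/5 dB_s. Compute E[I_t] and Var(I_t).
E[I_t] = 0; Var(I_t) = 12*exp(3*t)/25 - 12/25

The Itô integral of a deterministic integrand f(s) has mean 0 because each increment f(s) * (B_{s+ds} - B_s) has mean 0. By the Itô isometry:
  Var( int_0^t f(s) dB_s ) = E[ (int_0^t f(s) dB_s)^2 ] = int_0^t f(s)^2 ds.
Here f(s) = -6*exp(3*s/2)/5, so f(s)^2 = 36*exp(3*s)/25. Integrate:
  int_0^t (36*exp(3*s)/25) ds = 12*exp(3*t)/25 - 12/25.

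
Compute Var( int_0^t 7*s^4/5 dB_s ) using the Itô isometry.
Var = 49*t^9/225

The Itô integral of a deterministic integrand f(s) has mean 0 because each increment f(s) * (B_{s+ds} - B_s) has mean 0. By the Itô isometry:
  Var( int_0^t f(s) dB_s ) = E[ (int_0^t f(s) dB_s)^2 ] = int_0^t f(s)^2 ds.
Here f(s) = 7*s^4/5, so f(s)^2 = 49*s^8/25. Integrate:
  int_0^t (49*s^8/25) ds = 49*t^9/225.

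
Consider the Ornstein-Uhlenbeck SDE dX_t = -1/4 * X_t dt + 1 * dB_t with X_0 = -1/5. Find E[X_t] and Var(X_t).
E[X_t] = -exp(-t/4)/5; Var(X_t) = 2 - 2*exp(-t/2)

The OU SDE dX = -theta X dt + sigma dB admits the integrating factor exp(theta t): d(exp(theta t) X_t) = sigma exp(theta t) dB_t. Integrating from 0 to t:
  X_t = x_0 * exp(-theta t) + sigma * int_0^t exp(-theta (t-s)) dB_s.
The Itô integral has mean 0 and (by the Itô isometry) variance sigma^2 * int_0^t exp(-2 theta (t - s)) ds = sigma^2 * (1 - exp(-2 theta t)) / (2 theta).
With theta = 1/4, sigma = 1, x_0 = -1/5:
  E[X_t] = -1/5 * exp(-1/4 t) = -exp(-t/4)/5
  Var(X_t) = (1)^2 * (1 - exp(-2*1/4 t)) / (2 * 1/4) = 2 - 2*exp(-t/2).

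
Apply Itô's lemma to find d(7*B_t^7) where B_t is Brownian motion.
d(7*B_t^7) = (147*B_t^5) dt + (49*B_t^6) dB_t

Itô's formula for f(B_t) gives d f(B_t) = f'(B_t) dB_t + (1/2) f''(B_t) dt. Compute derivatives of f(x) = 7*x^7:
  f'(x)  = 49*x^6
  f''(x) = 294*x^5
Substitute x = B_t and multiply the f'' term by 1/2:
  drift     = (1/2) * (294*x^5) evaluated at B_t = 147*B_t^5
  diffusion = (49*x^6) evaluated at B_t = 49*B_t^6
Therefore d(7*B_t^7) = (147*B_t^5) dt + (49*B_t^6) dB_t.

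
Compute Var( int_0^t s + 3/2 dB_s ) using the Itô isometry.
Var = t*(4*t^2 + 18*t + 27)/12

The Itô integral of a deterministic integrand f(s) has mean 0 because each increment f(s) * (B_{s+ds} - B_s) has mean 0. By the Itô isometry:
  Var( int_0^t f(s) dB_s ) = E[ (int_0^t f(s) dB_s)^2 ] = int_0^t f(s)^2 ds.
Here f(s) = s + 3/2, so f(s)^2 = (2*s + 3)^2/4. Integrate:
  int_0^t ((2*s + 3)^2/4) ds = t*(4*t^2 + 18*t + 27)/12.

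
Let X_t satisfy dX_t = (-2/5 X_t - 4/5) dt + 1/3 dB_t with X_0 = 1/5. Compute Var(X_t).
Var(X_t) = 5/36 - 5*exp(-4*t/5)/36

The variance V(t) = Var(X_t) satisfies V'(t) = 2 a V(t) + c^2 with V(0) = 0 (drift coefficient is linear in X, diffusion is constant). With a = -2/5, c = 1/3, the solution is
  V(t) = (c^2 / (2 a)) * (exp(2 a t) - 1)
       = ((1/3)^2 / (2*(-2/5))) * (exp((-4/5) t) - 1)
       = 5/36 - 5*exp(-4*t/5)/36.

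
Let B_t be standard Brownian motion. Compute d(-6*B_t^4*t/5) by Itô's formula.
d(-6*B_t^4*t/5) = (6*B_t^2*(-B_t^2 - 6*t)/5) dt + (-24*B_t^3*t/5) dB_t

Itô's formula for f(t, x): d f(t, B_t) = (f_t + (1/2) f_xx) dt + f_x dB_t. Compute partials of f(t, x) = -6*t*x^4/5:
  f_t(t,x)  = -6*x^4/5
  f_x(t,x)  = -24*t*x^3/5
  f_xx(t,x) = -72*t*x^2/5
Assemble drift = f_t + (1/2) f_xx = 6*x^2*(-6*t - x^2)/5 and diffusion = f_x = -24*t*x^3/5. Substituting x = B_t:
  d(-6*B_t^4*t/5) = (6*B_t^2*(-B_t^2 - 6*t)/5) dt + (-24*B_t^3*t/5) dB_t.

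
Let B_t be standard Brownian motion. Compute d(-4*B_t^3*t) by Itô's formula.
d(-4*B_t^3*t) = (4*B_t*(-B_t^2 - 3*t)) dt + (-12*B_t^2*t) dB_t

Itô's formula for f(t, x): d f(t, B_t) = (f_t + (1/2) f_xx) dt + f_x dB_t. Compute partials of f(t, x) = -4*t*x^3:
  f_t(t,x)  = -4*x^3
  f_x(t,x)  = -12*t*x^2
  f_xx(t,x) = -24*t*x
Assemble drift = f_t + (1/2) f_xx = 4*x*(-3*t - x^2) and diffusion = f_x = -12*t*x^2. Substituting x = B_t:
  d(-4*B_t^3*t) = (4*B_t*(-B_t^2 - 3*t)) dt + (-12*B_t^2*t) dB_t.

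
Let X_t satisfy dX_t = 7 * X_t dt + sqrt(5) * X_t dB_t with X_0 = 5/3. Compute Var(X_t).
Var(X_t) = 25*(exp(5*t) - 1)*exp(14*t)/9

For GBM dX = mu X dt + sigma X dB with X_0 = x_0, apply Itô to Y = log X: dY = (mu - sigma^2/2) dt + sigma dB, so Y_t = log(x_0) + (mu - sigma^2/2) t + sigma B_t and hence X_t = x_0 * exp((mu - sigma^2/2) t + sigma B_t).
With mu = 7, sigma = sqrt(5), x_0 = 5/3, this gives:
  X_t = 5/3 * exp((9/2) * t + (sqrt(5)) * B_t).
Since sigma*B_t ~ Normal(0, sigma^2 t), E[exp(sigma*B_t)] = exp(sigma^2 t / 2); so E[X_t] = x_0 * exp((mu - sigma^2/2) t) * exp(sigma^2 t / 2) = x_0 * exp(mu t) = 5*exp(7*t)/3.
Var(X_t) = E[X_t^2] - (E[X_t])^2 = x_0^2 * exp(2 mu t) * (exp(sigma^2 t) - 1) = 25*(exp(5*t) - 1)*exp(14*t)/9.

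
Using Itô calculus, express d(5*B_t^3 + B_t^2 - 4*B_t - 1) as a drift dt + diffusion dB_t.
d(5*B_t^3 + B_t^2 - 4*B_t - 1) = (15*B_t + 1) dt + (15*B_t^2 + 2*B_t - 4) dB_t

Itô's formula for f(B_t) gives d f(B_t) = f'(B_t) dB_t + (1/2) f''(B_t) dt. Compute derivatives of f(x) = 5*x^3 + x^2 - 4*x - 1:
  f'(x)  = 15*x^2 + 2*x - 4
  f''(x) = 30*x + 2
Substitute x = B_t and multiply the f'' term by 1/2:
  drift     = (1/2) * (30*x + 2) evaluated at B_t = 15*B_t + 1
  diffusion = (15*x^2 + 2*x - 4) evaluated at B_t = 15*B_t^2 + 2*B_t - 4
Therefore d(5*B_t^3 + B_t^2 - 4*B_t - 1) = (15*B_t + 1) dt + (15*B_t^2 + 2*B_t - 4) dB_t.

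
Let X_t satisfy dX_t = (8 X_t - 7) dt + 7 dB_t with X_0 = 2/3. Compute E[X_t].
E[X_t] = 7/8 - 5*exp(8*t)/24

Taking expectations and using E[dB_t] = 0, the mean m(t) = E[X_t] satisfies the ODE m'(t) = a m(t) + b with m(0) = x_0. With a = 8, b = -7, x_0 = 2/3, the solution is
  m(t) = x_0 * exp(a t) + (b/a) * (exp(a t) - 1)
       = (2/3) * exp(8 t) + ((-7)/8) * (exp(8 t) - 1)
       = 7/8 - 5*exp(8*t)/24.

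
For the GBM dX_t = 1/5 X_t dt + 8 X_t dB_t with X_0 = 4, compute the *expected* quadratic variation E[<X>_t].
E[<X>_t] = 2560*exp(322*t/5)/161 - 2560/161

<X>_t = int_0^t (8 * X_s)^2 ds. Taking expectation inside the integral: E[<X>_t] = 8^2 * int_0^t E[X_s^2] ds. For GBM, E[X_s^2] = x_0^2 * exp((2 mu + sigma^2) s). Integrating:
  E[<X>_t] = 8^2 * 4^2 * (exp((2*(1/5) + 8^2) t) - 1) / (2*(1/5) + 8^2)
           = 8^2 * 4^2 * (exp((322/5) t) - 1) / (322/5) = 2560*exp(322*t/5)/161 - 2560/161.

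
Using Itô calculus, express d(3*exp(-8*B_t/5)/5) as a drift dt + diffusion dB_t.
d(3*exp(-8*B_t/5)/5) = (96*exp(-8*B_t/5)/125) dt + (-24*exp(-8*B_t/5)/25) dB_t

Itô's formula for f(B_t) gives d f(B_t) = f'(B_t) dB_t + (1/2) f''(B_t) dt. Compute derivatives of f(x) = 3*exp(-8*x/5)/5:
  f'(x)  = -24*exp(-8*x/5)/25
  f''(x) = 192*exp(-8*x/5)/125
Substitute x = B_t and multiply the f'' term by 1/2:
  drift     = (1/2) * (192*exp(-8*x/5)/125) evaluated at B_t = 96*exp(-8*B_t/5)/125
  diffusion = (-24*exp(-8*x/5)/25) evaluated at B_t = -24*exp(-8*B_t/5)/25
Therefore d(3*exp(-8*B_t/5)/5) = (96*exp(-8*B_t/5)/125) dt + (-24*exp(-8*B_t/5)/25) dB_t.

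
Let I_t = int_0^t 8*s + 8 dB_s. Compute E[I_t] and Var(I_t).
E[I_t] = 0; Var(I_t) = 64*t*(t^2 + 3*t + 3)/3

The Itô integral of a deterministic integrand f(s) has mean 0 because each increment f(s) * (B_{s+ds} - B_s) has mean 0. By the Itô isometry:
  Var( int_0^t f(s) dB_s ) = E[ (int_0^t f(s) dB_s)^2 ] = int_0^t f(s)^2 ds.
Here f(s) = 8*s + 8, so f(s)^2 = 64*(s + 1)^2. Integrate:
  int_0^t (64*(s + 1)^2) ds = 64*t*(t^2 + 3*t + 3)/3.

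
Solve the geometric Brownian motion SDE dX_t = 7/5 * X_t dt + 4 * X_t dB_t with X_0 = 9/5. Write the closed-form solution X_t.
X_t = 9/5 * exp((-33/5) * t + (4) * B_t)

For GBM dX = mu X dt + sigma X dB with X_0 = x_0, apply Itô to Y = log X: dY = (mu - sigma^2/2) dt + sigma dB, so Y_t = log(x_0) + (mu - sigma^2/2) t + sigma B_t and hence X_t = x_0 * exp((mu - sigma^2/2) t + sigma B_t).
With mu = 7/5, sigma = 4, x_0 = 9/5, this gives:
  X_t = 9/5 * exp((-33/5) * t + (4) * B_t).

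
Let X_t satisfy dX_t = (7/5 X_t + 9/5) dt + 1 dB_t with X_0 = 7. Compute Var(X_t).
Var(X_t) = 5*exp(14*t/5)/14 - 5/14

The variance V(t) = Var(X_t) satisfies V'(t) = 2 a V(t) + c^2 with V(0) = 0 (drift coefficient is linear in X, diffusion is constant). With a = 7/5, c = 1, the solution is
  V(t) = (c^2 / (2 a)) * (exp(2 a t) - 1)
       = (1^2 / (2*(7/5))) * (exp((14/5) t) - 1)
       = 5*exp(14*t/5)/14 - 5/14.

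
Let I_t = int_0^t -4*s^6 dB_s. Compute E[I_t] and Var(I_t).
E[I_t] = 0; Var(I_t) = 16*t^13/13

The Itô integral of a deterministic integrand f(s) has mean 0 because each increment f(s) * (B_{s+ds} - B_s) has mean 0. By the Itô isometry:
  Var( int_0^t f(s) dB_s ) = E[ (int_0^t f(s) dB_s)^2 ] = int_0^t f(s)^2 ds.
Here f(s) = -4*s^6, so f(s)^2 = 16*s^12. Integrate:
  int_0^t (16*s^12) ds = 16*t^13/13.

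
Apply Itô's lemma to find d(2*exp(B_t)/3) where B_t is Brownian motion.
d(2*exp(B_t)/3) = (exp(B_t)/3) dt + (2*exp(B_t)/3) dB_t

Itô's formula for f(B_t) gives d f(B_t) = f'(B_t) dB_t + (1/2) f''(B_t) dt. Compute derivatives of f(x) = 2*exp(x)/3:
  f'(x)  = 2*exp(x)/3
  f''(x) = 2*exp(x)/3
Substitute x = B_t and multiply the f'' term by 1/2:
  drift     = (1/2) * (2*exp(x)/3) evaluated at B_t = exp(B_t)/3
  diffusion = (2*exp(x)/3) evaluated at B_t = 2*exp(B_t)/3
Therefore d(2*exp(B_t)/3) = (exp(B_t)/3) dt + (2*exp(B_t)/3) dB_t.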